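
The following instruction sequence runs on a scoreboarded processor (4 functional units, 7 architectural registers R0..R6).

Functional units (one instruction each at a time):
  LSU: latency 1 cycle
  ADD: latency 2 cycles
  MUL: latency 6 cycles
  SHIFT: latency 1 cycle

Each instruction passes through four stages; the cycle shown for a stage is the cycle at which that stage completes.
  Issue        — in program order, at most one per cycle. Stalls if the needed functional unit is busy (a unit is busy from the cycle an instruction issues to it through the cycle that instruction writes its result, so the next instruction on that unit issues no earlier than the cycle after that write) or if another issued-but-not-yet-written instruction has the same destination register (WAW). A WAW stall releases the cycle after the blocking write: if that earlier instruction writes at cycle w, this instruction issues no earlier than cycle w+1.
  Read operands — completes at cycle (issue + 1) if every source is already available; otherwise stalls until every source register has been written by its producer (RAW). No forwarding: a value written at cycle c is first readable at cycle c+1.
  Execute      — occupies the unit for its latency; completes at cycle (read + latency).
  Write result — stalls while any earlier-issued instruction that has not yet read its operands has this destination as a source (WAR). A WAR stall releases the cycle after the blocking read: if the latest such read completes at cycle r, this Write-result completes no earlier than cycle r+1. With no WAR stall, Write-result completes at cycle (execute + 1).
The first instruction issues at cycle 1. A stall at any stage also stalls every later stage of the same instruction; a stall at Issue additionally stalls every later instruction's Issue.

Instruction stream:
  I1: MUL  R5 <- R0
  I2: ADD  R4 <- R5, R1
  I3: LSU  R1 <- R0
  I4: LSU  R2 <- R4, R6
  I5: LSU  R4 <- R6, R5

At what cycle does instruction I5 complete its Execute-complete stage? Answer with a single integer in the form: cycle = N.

I1 -> (1, 2, 8, 9)
I2 -> (2, 10, 12, 13)  // RAW R5: wait I1 write@9
I3 -> (3, 4, 5, 11)  // WAR R1: wait I2 read@10
I4 -> (12, 14, 15, 16)  // struct: LSU busy until I3 writes@11, RAW R4: wait I2 write@13
I5 -> (17, 18, 19, 20)  // struct: LSU busy until I4 writes@16

cycle = 19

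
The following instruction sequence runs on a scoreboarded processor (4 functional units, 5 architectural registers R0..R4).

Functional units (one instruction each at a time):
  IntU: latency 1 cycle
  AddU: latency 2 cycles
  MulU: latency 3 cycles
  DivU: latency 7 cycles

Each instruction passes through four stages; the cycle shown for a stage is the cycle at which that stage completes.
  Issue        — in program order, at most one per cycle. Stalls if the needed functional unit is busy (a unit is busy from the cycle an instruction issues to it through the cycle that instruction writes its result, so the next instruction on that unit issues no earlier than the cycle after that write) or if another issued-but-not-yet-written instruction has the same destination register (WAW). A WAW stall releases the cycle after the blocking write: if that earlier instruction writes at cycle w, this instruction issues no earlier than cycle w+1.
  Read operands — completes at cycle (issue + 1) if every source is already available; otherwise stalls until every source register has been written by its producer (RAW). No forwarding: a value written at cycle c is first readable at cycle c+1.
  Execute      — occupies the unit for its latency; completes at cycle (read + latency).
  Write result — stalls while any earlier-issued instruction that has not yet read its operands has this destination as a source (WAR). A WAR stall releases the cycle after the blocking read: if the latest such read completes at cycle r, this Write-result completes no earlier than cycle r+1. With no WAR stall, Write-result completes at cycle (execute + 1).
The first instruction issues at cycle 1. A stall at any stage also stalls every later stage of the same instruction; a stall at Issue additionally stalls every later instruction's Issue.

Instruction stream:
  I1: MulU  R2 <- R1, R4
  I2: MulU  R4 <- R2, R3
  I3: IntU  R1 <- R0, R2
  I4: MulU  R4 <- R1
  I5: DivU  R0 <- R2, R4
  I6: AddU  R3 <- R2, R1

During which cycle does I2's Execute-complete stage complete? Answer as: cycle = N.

cycle = 11

  I1 | 1 | 2 | 5 | 6
  I2 | 7 | 8 | 11 | 12   struct: MulU busy until I1 writes@6
  I3 | 8 | 9 | 10 | 11
  I4 | 13 | 14 | 17 | 18   struct: MulU busy until I2 writes@12
  I5 | 14 | 19 | 26 | 27   RAW R4: wait I4 write@18
  I6 | 15 | 16 | 18 | 19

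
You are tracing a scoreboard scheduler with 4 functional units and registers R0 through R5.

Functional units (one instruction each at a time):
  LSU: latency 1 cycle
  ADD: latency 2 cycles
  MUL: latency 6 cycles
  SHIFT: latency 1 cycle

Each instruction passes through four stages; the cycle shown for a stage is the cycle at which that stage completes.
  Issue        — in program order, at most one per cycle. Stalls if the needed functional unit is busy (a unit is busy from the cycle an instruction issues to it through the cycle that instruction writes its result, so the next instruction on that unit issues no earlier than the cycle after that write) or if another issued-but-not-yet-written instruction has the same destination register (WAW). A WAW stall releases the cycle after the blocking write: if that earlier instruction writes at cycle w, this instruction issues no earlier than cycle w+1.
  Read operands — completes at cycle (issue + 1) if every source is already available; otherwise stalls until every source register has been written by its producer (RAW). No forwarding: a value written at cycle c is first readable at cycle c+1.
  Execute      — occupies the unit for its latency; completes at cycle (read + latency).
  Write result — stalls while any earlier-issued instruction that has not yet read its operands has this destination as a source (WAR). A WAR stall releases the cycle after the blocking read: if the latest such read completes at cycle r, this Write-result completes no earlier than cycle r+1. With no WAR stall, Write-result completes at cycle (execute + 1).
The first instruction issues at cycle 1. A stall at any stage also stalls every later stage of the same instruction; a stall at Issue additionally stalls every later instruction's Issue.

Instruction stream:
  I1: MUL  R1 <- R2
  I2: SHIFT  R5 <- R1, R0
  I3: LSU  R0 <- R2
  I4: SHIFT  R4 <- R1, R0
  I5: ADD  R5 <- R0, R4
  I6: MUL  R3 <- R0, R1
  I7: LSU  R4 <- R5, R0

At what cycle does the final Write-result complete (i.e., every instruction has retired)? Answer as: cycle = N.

[I1] 1/2/8/9
[I2] 2/10/11/12  (RAW R1: wait I1 write@9)
[I3] 3/4/5/11  (WAR R0: wait I2 read@10)
[I4] 13/14/15/16  (struct: SHIFT busy until I2 writes@12)
[I5] 14/17/19/20  (RAW R4: wait I4 write@16)
[I6] 15/16/22/23
[I7] 17/21/22/23  (WAW R4: wait I4 write@16; RAW R5: wait I5 write@20)

cycle = 23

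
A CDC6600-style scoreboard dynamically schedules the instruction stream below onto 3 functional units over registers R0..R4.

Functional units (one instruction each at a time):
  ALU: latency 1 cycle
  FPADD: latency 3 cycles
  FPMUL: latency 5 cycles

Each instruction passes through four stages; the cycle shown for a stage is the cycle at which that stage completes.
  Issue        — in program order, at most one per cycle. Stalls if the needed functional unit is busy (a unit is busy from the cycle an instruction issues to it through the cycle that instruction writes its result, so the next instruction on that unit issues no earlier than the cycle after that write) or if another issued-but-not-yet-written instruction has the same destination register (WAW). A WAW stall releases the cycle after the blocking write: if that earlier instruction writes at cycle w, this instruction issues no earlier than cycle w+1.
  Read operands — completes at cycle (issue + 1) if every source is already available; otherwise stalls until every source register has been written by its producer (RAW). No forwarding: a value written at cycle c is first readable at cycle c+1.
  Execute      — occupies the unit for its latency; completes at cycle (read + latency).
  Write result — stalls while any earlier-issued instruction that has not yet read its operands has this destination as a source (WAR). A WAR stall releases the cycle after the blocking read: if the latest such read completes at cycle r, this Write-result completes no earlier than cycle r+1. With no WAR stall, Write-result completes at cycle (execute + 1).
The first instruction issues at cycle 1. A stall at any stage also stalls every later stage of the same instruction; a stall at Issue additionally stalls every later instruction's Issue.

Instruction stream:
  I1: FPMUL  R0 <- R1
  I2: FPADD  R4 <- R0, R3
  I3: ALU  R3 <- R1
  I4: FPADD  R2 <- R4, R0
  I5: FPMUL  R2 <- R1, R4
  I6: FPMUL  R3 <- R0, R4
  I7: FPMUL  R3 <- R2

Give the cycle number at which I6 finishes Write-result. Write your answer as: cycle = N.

  I1 | 1 | 2 | 7 | 8
  I2 | 2 | 9 | 12 | 13   RAW R0: wait I1 write@8
  I3 | 3 | 4 | 5 | 10   WAR R3: wait I2 read@9
  I4 | 14 | 15 | 18 | 19   struct: FPADD busy until I2 writes@13
  I5 | 20 | 21 | 26 | 27   WAW R2: wait I4 write@19
  I6 | 28 | 29 | 34 | 35   struct: FPMUL busy until I5 writes@27
  I7 | 36 | 37 | 42 | 43   struct: FPMUL busy until I6 writes@35

cycle = 35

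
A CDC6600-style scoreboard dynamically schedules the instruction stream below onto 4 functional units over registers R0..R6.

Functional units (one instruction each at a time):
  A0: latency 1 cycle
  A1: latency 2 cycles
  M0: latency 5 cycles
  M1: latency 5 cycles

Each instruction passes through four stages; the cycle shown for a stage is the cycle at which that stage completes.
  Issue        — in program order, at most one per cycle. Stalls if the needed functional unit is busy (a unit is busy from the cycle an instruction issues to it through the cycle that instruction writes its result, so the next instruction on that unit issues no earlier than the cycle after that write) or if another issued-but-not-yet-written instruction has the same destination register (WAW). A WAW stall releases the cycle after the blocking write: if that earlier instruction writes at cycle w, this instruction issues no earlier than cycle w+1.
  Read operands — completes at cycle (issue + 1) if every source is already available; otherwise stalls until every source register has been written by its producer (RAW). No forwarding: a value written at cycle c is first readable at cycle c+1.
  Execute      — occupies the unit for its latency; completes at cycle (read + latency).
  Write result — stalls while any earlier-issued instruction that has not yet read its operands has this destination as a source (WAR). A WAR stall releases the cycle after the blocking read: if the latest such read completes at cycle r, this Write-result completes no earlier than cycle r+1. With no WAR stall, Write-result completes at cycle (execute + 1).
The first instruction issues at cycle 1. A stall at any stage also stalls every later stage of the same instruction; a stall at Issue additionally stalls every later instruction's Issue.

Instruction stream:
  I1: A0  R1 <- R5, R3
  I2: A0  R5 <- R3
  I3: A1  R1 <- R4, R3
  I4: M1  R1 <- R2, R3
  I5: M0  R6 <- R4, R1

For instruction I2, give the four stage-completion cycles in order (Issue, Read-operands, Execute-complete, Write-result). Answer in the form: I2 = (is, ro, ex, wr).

I2 = (5, 6, 7, 8)

I1  is:1  ro:2  ex:3  wr:4
I2  is:5  ro:6  ex:7  wr:8  — struct: A0 busy until I1 writes@4
I3  is:6  ro:7  ex:9  wr:10
I4  is:11  ro:12  ex:17  wr:18  — WAW R1: wait I3 write@10
I5  is:12  ro:19  ex:24  wr:25  — RAW R1: wait I4 write@18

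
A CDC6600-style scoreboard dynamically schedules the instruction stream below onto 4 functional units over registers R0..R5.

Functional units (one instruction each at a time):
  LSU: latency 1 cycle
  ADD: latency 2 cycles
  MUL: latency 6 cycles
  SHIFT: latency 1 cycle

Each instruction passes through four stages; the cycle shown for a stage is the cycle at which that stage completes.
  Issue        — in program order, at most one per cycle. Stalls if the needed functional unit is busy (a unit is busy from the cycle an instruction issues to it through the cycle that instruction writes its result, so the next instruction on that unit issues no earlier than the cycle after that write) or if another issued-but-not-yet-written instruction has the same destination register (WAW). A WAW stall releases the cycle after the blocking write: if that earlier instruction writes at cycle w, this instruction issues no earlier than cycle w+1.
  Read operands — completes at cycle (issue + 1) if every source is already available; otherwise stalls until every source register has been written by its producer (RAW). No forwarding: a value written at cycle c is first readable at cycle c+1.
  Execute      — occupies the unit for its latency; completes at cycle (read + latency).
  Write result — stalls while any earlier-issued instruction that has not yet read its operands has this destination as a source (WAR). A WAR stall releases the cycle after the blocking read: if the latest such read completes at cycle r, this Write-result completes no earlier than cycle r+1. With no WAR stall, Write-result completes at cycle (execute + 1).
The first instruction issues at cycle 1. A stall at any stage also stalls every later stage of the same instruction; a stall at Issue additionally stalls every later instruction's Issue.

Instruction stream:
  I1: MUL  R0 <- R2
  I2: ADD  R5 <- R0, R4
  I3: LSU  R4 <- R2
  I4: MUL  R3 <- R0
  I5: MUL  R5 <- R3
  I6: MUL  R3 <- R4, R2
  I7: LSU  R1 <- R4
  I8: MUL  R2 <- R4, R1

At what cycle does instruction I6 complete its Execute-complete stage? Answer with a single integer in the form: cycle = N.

[I1] 1/2/8/9
[I2] 2/10/12/13  (RAW R0: wait I1 write@9)
[I3] 3/4/5/11  (WAR R4: wait I2 read@10)
[I4] 10/11/17/18  (struct: MUL busy until I1 writes@9)
[I5] 19/20/26/27  (struct: MUL busy until I4 writes@18)
[I6] 28/29/35/36  (struct: MUL busy until I5 writes@27)
[I7] 29/30/31/32
[I8] 37/38/44/45  (struct: MUL busy until I6 writes@36)

cycle = 35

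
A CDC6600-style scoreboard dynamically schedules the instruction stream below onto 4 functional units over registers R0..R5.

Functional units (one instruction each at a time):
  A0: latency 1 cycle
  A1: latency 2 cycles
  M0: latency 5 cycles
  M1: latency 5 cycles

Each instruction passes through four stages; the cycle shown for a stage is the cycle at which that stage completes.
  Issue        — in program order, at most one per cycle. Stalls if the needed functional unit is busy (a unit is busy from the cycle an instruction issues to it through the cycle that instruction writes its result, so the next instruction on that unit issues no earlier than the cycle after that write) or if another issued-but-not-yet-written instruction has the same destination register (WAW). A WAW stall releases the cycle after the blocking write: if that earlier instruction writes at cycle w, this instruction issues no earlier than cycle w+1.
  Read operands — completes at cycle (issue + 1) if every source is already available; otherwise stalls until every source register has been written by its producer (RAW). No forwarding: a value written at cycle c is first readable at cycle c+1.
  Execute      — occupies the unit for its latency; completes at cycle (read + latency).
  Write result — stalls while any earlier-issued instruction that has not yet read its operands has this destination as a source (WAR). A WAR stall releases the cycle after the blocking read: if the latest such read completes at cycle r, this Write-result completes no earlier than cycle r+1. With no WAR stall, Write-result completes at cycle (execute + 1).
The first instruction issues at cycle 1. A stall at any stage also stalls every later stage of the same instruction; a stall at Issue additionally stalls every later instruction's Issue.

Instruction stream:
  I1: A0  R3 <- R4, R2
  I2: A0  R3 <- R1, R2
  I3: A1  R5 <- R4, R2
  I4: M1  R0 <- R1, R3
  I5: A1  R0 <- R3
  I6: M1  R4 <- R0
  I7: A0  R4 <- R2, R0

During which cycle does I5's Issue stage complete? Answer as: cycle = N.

cycle = 16

  I1 | 1 | 2 | 3 | 4
  I2 | 5 | 6 | 7 | 8   struct: A0 busy until I1 writes@4
  I3 | 6 | 7 | 9 | 10
  I4 | 7 | 9 | 14 | 15   RAW R3: wait I2 write@8
  I5 | 16 | 17 | 19 | 20   WAW R0: wait I4 write@15
  I6 | 17 | 21 | 26 | 27   RAW R0: wait I5 write@20
  I7 | 28 | 29 | 30 | 31   WAW R4: wait I6 write@27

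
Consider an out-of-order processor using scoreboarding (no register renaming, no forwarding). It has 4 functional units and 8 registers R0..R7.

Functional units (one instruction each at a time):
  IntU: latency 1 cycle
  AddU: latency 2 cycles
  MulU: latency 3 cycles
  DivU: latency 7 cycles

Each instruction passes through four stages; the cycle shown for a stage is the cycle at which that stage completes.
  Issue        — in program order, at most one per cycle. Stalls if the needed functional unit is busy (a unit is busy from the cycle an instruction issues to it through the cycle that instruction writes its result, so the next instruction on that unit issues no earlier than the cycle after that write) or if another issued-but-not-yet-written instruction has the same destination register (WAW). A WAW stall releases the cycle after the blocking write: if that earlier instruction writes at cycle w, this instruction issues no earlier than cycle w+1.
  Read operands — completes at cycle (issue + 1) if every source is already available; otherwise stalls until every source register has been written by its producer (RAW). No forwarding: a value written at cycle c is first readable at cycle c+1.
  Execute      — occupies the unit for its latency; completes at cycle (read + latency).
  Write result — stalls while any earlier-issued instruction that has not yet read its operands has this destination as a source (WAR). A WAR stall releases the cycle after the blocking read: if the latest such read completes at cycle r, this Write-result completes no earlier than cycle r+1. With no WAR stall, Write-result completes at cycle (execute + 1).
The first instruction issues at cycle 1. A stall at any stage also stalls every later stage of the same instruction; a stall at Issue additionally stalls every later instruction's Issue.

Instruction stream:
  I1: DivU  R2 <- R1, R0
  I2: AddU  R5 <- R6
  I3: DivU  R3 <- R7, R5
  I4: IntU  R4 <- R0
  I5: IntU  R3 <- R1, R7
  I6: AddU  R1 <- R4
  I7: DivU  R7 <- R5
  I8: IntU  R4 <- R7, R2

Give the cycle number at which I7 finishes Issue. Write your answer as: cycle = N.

cycle = 23

cycle 1: I1 issues→DivU
cycle 2: I1 reads | I2 issues→AddU
cycle 3: I2 reads
cycle 5: I2 exec-done
cycle 6: I2 writes R5
cycle 9: I1 exec-done
cycle 10: I1 writes R2
cycle 11: I3 issues→DivU
cycle 12: I3 reads | I4 issues→IntU
cycle 13: I4 reads
cycle 14: I4 exec-done
cycle 15: I4 writes R4
cycle 19: I3 exec-done
cycle 20: I3 writes R3
cycle 21: I5 issues→IntU
cycle 22: I5 reads | I6 issues→AddU
cycle 23: I5 exec-done | I6 reads | I7 issues→DivU
cycle 24: I5 writes R3 | I7 reads
cycle 25: I6 exec-done | I8 issues→IntU
cycle 26: I6 writes R1
cycle 31: I7 exec-done
cycle 32: I7 writes R7
cycle 33: I8 reads
cycle 34: I8 exec-done
cycle 35: I8 writes R4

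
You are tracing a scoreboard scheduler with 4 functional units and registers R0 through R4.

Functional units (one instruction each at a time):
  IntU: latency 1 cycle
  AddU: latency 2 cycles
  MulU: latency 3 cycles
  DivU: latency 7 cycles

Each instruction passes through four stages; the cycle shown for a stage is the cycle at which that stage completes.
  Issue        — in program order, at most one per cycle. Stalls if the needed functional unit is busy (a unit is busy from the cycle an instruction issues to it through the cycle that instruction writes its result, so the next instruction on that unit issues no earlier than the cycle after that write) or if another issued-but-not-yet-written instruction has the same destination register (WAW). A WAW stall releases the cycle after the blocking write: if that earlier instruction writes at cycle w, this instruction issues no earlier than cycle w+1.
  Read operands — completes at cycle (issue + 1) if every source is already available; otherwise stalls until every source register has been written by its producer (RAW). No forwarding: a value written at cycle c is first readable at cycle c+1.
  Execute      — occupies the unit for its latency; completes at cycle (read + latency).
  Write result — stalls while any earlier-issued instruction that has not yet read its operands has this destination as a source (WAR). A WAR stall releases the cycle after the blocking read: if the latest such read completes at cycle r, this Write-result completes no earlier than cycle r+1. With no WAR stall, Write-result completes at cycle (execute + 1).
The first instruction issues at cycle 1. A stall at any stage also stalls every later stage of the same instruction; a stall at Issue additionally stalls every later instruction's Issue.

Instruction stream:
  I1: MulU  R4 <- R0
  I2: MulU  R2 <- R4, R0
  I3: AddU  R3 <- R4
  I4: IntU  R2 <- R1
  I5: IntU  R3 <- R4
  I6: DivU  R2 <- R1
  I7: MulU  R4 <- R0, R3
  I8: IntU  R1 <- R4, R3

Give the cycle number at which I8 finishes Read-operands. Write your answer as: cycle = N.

cycle 1: I1 dispatched to MulU
cycle 2: I1 operands ready
cycle 5: I1 complete
cycle 6: R4←I1
cycle 7: I2 dispatched to MulU
cycle 8: I2 operands ready | I3 dispatched to AddU
cycle 9: I3 operands ready
cycle 11: I2 complete | I3 complete
cycle 12: R2←I2 | R3←I3
cycle 13: I4 dispatched to IntU
cycle 14: I4 operands ready
cycle 15: I4 complete
cycle 16: R2←I4
cycle 17: I5 dispatched to IntU
cycle 18: I5 operands ready | I6 dispatched to DivU
cycle 19: I5 complete | I6 operands ready | I7 dispatched to MulU
cycle 20: R3←I5
cycle 21: I7 operands ready | I8 dispatched to IntU
cycle 24: I7 complete
cycle 25: R4←I7
cycle 26: I6 complete | I8 operands ready
cycle 27: R2←I6 | I8 complete
cycle 28: R1←I8

cycle = 26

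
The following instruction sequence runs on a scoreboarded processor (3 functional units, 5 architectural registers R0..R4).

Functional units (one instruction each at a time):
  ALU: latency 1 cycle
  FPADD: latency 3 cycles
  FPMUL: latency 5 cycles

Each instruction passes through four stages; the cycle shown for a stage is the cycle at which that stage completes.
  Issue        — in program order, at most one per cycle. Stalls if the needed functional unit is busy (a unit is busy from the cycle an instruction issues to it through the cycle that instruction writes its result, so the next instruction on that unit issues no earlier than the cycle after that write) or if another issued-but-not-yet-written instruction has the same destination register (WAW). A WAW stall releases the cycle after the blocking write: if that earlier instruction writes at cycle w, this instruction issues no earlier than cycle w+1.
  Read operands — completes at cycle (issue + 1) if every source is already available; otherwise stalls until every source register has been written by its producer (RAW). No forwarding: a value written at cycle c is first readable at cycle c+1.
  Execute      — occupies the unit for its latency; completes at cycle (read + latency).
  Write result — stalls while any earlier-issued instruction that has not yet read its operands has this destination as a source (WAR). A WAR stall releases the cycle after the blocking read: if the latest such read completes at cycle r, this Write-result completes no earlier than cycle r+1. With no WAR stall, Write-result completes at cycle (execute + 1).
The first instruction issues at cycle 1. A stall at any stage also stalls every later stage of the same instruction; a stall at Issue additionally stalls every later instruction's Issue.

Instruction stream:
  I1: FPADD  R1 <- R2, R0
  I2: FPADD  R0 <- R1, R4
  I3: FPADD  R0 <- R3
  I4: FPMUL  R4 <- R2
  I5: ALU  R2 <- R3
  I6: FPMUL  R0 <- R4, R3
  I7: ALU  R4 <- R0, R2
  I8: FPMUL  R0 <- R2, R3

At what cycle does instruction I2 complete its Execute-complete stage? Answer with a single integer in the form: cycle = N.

cycle = 11

cycle 1: issue I1 (FPADD)
cycle 2: I1 read-ops
cycle 5: I1 finished on FPADD
cycle 6: I1→R1
cycle 7: issue I2 (FPADD)
cycle 8: I2 read-ops
cycle 11: I2 finished on FPADD
cycle 12: I2→R0
cycle 13: issue I3 (FPADD)
cycle 14: I3 read-ops | issue I4 (FPMUL)
cycle 15: I4 read-ops | issue I5 (ALU)
cycle 16: I5 read-ops
cycle 17: I3 finished on FPADD | I5 finished on ALU
cycle 18: I3→R0 | I5→R2
cycle 20: I4 finished on FPMUL
cycle 21: I4→R4
cycle 22: issue I6 (FPMUL)
cycle 23: I6 read-ops | issue I7 (ALU)
cycle 28: I6 finished on FPMUL
cycle 29: I6→R0
cycle 30: I7 read-ops | issue I8 (FPMUL)
cycle 31: I7 finished on ALU | I8 read-ops
cycle 32: I7→R4
cycle 36: I8 finished on FPMUL
cycle 37: I8→R0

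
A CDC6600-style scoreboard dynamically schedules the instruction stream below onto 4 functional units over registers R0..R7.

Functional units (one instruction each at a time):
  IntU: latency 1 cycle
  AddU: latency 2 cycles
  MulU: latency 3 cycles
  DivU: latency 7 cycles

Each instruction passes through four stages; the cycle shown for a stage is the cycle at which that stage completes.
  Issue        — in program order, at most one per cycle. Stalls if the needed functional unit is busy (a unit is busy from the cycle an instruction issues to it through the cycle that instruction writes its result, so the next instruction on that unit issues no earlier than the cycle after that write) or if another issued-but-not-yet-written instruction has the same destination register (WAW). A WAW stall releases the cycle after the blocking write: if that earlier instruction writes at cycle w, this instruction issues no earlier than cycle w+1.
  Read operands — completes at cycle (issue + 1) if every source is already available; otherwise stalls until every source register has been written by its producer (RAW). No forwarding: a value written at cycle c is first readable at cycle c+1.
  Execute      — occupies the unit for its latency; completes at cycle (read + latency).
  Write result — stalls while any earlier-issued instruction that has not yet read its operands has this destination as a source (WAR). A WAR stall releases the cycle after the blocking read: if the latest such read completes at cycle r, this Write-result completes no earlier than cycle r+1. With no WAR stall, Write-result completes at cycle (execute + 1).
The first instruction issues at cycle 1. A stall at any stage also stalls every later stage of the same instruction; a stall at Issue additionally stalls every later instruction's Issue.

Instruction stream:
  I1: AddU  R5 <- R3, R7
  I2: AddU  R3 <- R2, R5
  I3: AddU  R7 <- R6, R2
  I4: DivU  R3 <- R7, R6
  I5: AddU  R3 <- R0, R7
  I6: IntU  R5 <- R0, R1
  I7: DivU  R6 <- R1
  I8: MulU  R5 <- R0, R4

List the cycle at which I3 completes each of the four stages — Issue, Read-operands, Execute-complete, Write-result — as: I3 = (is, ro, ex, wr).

I1  is:1  ro:2  ex:4  wr:5
I2  is:6  ro:7  ex:9  wr:10  — struct: AddU busy until I1 writes@5
I3  is:11  ro:12  ex:14  wr:15  — struct: AddU busy until I2 writes@10
I4  is:12  ro:16  ex:23  wr:24  — RAW R7: wait I3 write@15
I5  is:25  ro:26  ex:28  wr:29  — WAW R3: wait I4 write@24
I6  is:26  ro:27  ex:28  wr:29
I7  is:27  ro:28  ex:35  wr:36
I8  is:30  ro:31  ex:34  wr:35  — WAW R5: wait I6 write@29

I3 = (11, 12, 14, 15)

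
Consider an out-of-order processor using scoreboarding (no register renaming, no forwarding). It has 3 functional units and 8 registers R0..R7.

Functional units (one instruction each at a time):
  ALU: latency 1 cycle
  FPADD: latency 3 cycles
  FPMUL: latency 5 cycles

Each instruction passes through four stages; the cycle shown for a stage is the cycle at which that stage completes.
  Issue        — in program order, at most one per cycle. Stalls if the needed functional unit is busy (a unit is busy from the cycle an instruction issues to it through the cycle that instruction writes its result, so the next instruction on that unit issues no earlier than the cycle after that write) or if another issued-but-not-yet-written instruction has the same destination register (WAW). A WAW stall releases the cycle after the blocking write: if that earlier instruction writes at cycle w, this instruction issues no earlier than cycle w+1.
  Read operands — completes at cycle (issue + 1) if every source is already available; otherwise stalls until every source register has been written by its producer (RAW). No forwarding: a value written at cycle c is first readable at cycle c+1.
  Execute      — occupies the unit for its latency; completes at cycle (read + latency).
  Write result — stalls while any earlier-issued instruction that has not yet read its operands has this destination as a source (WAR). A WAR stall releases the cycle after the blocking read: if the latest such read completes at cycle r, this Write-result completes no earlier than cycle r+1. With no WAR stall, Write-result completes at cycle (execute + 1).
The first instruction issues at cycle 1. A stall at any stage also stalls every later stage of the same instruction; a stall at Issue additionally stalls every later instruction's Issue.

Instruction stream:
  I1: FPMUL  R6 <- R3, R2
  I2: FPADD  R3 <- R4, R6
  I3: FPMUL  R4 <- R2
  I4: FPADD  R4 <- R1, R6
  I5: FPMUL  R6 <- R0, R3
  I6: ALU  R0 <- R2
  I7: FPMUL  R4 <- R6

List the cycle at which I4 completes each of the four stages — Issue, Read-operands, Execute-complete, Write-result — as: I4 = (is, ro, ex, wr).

1) issue 1, read 2, done 7, write 8
2) issue 2, read 9, done 12, write 13  <RAW R6: wait I1 write@8>
3) issue 9, read 10, done 15, write 16  <struct: FPMUL busy until I1 writes@8>
4) issue 17, read 18, done 21, write 22  <WAW R4: wait I3 write@16>
5) issue 18, read 19, done 24, write 25
6) issue 19, read 20, done 21, write 22
7) issue 26, read 27, done 32, write 33  <struct: FPMUL busy until I5 writes@25>

I4 = (17, 18, 21, 22)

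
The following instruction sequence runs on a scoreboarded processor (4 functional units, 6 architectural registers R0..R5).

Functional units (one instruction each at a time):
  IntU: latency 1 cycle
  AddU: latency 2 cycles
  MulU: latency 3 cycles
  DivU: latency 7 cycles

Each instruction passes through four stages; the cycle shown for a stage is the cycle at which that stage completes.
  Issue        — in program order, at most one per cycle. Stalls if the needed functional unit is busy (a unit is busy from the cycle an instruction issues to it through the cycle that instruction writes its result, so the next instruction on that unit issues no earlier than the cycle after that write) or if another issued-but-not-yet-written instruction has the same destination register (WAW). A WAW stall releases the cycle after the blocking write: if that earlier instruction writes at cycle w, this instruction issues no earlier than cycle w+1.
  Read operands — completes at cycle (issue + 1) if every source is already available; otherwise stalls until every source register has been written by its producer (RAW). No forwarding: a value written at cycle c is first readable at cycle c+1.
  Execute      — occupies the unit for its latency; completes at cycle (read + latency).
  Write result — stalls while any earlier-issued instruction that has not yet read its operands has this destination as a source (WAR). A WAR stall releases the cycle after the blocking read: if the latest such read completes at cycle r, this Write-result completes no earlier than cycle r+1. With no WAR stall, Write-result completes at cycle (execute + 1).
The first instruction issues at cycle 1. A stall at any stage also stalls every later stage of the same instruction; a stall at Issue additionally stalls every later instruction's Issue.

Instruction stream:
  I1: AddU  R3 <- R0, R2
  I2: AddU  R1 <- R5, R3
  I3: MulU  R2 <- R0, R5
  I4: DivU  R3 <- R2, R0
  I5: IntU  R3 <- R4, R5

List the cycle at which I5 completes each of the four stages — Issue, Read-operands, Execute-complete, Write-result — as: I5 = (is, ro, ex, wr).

I1: IS=1 RO=2 EX=4 WR=5
I2: IS=6 RO=7 EX=9 WR=10  [struct: AddU busy until I1 writes@5]
I3: IS=7 RO=8 EX=11 WR=12
I4: IS=8 RO=13 EX=20 WR=21  [RAW R2: wait I3 write@12]
I5: IS=22 RO=23 EX=24 WR=25  [WAW R3: wait I4 write@21]

I5 = (22, 23, 24, 25)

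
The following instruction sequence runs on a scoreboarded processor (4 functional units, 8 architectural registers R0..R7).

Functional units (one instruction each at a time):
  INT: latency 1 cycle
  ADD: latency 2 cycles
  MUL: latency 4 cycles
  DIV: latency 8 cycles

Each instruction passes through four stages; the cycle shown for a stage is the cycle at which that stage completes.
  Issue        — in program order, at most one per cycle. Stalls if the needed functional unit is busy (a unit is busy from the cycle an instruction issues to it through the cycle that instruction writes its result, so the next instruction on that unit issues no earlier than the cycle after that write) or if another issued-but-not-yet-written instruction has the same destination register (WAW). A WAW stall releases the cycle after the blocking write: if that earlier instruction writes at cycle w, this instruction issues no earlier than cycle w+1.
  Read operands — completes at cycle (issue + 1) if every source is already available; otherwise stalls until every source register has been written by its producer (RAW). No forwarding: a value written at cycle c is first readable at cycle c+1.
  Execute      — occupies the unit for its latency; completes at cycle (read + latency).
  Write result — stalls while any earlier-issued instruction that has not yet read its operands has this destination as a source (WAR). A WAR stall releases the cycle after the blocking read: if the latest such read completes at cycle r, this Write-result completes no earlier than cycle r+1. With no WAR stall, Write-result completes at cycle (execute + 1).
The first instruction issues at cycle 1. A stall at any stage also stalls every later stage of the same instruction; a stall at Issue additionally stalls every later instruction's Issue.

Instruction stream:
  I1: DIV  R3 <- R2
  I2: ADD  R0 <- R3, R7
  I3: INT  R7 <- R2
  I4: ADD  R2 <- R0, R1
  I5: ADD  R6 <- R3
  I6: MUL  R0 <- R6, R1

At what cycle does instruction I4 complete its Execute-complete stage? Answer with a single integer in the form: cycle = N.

[1] I1 issues→DIV
[2] I1 reads · I2 issues→ADD
[3] I3 issues→INT
[4] I3 reads
[5] I3 exec-done
[10] I1 exec-done
[11] I1 writes R3
[12] I2 reads
[13] I3 writes R7
[14] I2 exec-done
[15] I2 writes R0
[16] I4 issues→ADD
[17] I4 reads
[19] I4 exec-done
[20] I4 writes R2
[21] I5 issues→ADD
[22] I5 reads · I6 issues→MUL
[24] I5 exec-done
[25] I5 writes R6
[26] I6 reads
[30] I6 exec-done
[31] I6 writes R0

cycle = 19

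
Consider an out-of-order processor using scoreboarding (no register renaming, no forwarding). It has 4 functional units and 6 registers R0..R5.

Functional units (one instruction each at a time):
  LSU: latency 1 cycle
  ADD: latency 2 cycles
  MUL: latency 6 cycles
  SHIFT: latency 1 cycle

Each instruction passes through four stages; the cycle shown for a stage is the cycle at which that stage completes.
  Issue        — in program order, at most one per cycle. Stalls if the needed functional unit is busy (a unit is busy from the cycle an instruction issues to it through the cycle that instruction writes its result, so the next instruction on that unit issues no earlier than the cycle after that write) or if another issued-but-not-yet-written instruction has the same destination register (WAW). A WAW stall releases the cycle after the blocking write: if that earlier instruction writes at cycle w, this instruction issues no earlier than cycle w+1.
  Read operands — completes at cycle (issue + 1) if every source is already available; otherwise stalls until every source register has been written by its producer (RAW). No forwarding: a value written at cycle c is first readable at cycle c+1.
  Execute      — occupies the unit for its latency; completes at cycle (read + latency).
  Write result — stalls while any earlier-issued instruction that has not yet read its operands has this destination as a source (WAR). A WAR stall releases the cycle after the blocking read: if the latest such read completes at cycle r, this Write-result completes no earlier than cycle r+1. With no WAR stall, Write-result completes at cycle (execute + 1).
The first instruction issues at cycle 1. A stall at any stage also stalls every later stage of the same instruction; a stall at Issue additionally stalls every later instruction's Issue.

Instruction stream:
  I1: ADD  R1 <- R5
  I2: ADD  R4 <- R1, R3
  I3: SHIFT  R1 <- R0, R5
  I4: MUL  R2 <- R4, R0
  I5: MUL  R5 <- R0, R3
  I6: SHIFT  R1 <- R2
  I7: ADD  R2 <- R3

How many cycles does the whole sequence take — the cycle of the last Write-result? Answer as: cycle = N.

cycle 1: I1 dispatched to ADD
cycle 2: I1 operands ready
cycle 4: I1 complete
cycle 5: R1←I1
cycle 6: I2 dispatched to ADD
cycle 7: I2 operands ready, I3 dispatched to SHIFT
cycle 8: I3 operands ready, I4 dispatched to MUL
cycle 9: I2 complete, I3 complete
cycle 10: R4←I2, R1←I3
cycle 11: I4 operands ready
cycle 17: I4 complete
cycle 18: R2←I4
cycle 19: I5 dispatched to MUL
cycle 20: I5 operands ready, I6 dispatched to SHIFT
cycle 21: I6 operands ready, I7 dispatched to ADD
cycle 22: I6 complete, I7 operands ready
cycle 23: R1←I6
cycle 24: I7 complete
cycle 25: R2←I7
cycle 26: I5 complete
cycle 27: R5←I5

cycle = 27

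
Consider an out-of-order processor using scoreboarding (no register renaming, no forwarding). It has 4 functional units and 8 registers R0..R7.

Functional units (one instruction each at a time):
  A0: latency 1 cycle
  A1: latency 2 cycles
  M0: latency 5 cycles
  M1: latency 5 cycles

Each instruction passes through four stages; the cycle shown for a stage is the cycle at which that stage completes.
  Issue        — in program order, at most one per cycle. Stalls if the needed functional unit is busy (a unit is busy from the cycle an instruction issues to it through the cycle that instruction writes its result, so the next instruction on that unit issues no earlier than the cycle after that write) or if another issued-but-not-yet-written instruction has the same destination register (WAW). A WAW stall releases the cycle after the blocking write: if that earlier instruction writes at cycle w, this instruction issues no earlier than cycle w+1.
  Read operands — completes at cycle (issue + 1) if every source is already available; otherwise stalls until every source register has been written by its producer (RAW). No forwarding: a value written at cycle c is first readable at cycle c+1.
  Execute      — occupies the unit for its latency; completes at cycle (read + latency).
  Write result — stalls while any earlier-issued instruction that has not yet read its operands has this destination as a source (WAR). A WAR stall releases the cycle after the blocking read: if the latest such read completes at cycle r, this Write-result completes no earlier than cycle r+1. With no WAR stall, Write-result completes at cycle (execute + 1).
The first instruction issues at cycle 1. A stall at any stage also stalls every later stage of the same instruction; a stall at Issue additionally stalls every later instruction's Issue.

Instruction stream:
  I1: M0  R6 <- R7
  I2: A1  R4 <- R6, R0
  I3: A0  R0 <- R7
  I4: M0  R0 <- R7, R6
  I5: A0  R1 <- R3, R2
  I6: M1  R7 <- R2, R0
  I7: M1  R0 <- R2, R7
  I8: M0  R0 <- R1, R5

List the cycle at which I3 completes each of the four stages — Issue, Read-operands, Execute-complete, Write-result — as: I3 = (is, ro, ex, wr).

I3 = (3, 4, 5, 10)

I1: IS=1 RO=2 EX=7 WR=8
I2: IS=2 RO=9 EX=11 WR=12  [RAW R6: wait I1 write@8]
I3: IS=3 RO=4 EX=5 WR=10  [WAR R0: wait I2 read@9]
I4: IS=11 RO=12 EX=17 WR=18  [WAW R0: wait I3 write@10]
I5: IS=12 RO=13 EX=14 WR=15
I6: IS=13 RO=19 EX=24 WR=25  [RAW R0: wait I4 write@18]
I7: IS=26 RO=27 EX=32 WR=33  [struct: M1 busy until I6 writes@25]
I8: IS=34 RO=35 EX=40 WR=41  [WAW R0: wait I7 write@33]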